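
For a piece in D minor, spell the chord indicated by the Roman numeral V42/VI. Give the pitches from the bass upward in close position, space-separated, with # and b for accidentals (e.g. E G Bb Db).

The slash means an applied dominant: we want the dominant of VI. In D minor, VI is Bb major, and its dominant is built on F.
Building a dominant seventh chord on F gives F-A-C-Eb.
The figured bass 42 indicates third inversion, placing the seventh (Eb) in the bass: Eb-F-A-C.

Eb F A C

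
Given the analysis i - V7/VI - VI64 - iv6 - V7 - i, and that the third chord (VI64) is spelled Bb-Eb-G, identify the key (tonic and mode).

G minor

The anchor chord is a major triad on Eb, labeled VI64.
VI64 on Eb implies Eb is the submediant; that puts the tonic at G, and the uppercase numeral fits minor mode.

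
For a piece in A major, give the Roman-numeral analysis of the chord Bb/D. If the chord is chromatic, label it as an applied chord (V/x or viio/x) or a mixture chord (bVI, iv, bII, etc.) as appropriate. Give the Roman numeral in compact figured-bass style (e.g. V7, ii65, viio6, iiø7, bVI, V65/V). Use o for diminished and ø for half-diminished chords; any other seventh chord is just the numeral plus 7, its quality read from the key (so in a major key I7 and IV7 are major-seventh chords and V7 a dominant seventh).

The pitches Bb-D-F form a major triad rooted on Bb.
Bb is the lowered second degree of A major (diatonic 2 would be B). This is the Neapolitan sixth — a major triad on the lowered second degree, here in its customary first inversion.
With D in the bass the chord is in first inversion, so the figured bass is 6.

bII6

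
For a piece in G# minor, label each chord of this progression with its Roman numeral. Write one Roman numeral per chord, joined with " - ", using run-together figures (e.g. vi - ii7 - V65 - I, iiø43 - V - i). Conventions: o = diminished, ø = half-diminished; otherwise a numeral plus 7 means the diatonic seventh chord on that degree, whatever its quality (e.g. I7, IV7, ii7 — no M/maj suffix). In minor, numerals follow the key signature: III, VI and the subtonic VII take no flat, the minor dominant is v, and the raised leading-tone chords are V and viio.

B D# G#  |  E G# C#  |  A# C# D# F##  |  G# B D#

B-D#-G#: minor triad on G# = scale degree 1 → i6.
E-G#-C#: minor triad on C# = scale degree 4 → iv6.
A#-C#-D#-F##: root D# is the dominant; dominant seventh chord there is V43.
G#-B-D#: minor triad on G# = scale degree 1 → i.

i6 - iv6 - V43 - i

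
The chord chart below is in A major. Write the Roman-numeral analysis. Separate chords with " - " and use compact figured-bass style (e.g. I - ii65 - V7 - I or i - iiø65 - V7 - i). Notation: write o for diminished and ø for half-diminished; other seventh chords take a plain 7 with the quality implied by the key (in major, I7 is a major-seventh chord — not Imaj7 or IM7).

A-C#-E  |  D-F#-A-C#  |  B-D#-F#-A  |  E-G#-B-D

I - IV7 - V7/V - V7

A-C#-E: major triad on A = scale degree 1 → I.
D-F#-A-C#: major seventh chord on D = scale degree 4 → IV7.
B-D#-F#-A: a dominant seventh chord on B, the applied dominant of V → V7/V.
E-G#-B-D has root E, degree 5 in A major, so V7.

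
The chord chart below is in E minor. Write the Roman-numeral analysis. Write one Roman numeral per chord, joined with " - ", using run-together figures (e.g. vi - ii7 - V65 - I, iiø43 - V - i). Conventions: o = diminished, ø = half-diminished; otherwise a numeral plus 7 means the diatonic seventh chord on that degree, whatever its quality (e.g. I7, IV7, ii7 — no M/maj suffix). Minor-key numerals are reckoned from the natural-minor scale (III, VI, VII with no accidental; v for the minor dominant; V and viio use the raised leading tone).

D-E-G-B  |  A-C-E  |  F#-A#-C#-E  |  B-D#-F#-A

D-E-G-B has root E, degree 1 in E minor, so i42.
A-C-E has root A, degree 4 in E minor, so iv.
F#-A#-C#-E: chromatic; F# is V of V, so V7/V.
B-D#-F#-A: root B is the dominant; dominant seventh chord there is V7.

i42 - iv - V7/V - V7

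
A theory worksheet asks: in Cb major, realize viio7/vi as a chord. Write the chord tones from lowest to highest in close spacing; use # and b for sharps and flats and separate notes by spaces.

G Bb Db Fb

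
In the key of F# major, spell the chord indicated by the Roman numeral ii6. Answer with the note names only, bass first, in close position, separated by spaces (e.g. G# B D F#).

B D# G#

The numeral's case and figure indicate a minor triad. In F# major its root, the supertonic, is G#.
That chord is spelled G#-B-D#.
The figured bass 6 indicates first inversion, placing the third (B) in the bass: B-D#-G#.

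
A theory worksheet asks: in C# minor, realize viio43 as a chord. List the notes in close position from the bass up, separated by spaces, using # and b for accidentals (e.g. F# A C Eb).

In C# minor, the leading-tone chord is built on the raised seventh degree, B#.
Stacking thirds from B# gives B#-D#-F#-A.
The figured bass 43 indicates second inversion, placing the fifth (F#) in the bass: F#-A-B#-D#.

F# A B# D#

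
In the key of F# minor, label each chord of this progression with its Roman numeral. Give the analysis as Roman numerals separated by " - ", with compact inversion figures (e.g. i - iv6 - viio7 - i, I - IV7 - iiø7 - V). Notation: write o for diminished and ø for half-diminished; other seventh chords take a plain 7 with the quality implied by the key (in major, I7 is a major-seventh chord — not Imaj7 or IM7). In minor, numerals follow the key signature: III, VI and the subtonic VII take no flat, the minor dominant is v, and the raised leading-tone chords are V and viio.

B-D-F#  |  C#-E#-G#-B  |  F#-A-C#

B-D-F#: root B is the subdominant; minor triad there is iv.
C#-E#-G#-B has root C#, degree 5 in F# minor, so V7.
F#-A-C# has root F#, degree 1 in F# minor, so i.

iv - V7 - i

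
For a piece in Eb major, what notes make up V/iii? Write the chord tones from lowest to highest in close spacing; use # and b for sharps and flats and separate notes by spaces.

The slash means an applied dominant: we want the dominant of iii. In Eb major, iii is G minor, and its dominant is built on D.
Building a major triad on D gives D-F#-A.

D F# A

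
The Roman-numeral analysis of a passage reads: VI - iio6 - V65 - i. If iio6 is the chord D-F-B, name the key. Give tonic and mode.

A minor

iio6 is given as D-F-B — a diminished triad with root B.
If B is scale degree 2 and the mode makes that degree carry a diminished triad, the tonic is A and the mode is minor.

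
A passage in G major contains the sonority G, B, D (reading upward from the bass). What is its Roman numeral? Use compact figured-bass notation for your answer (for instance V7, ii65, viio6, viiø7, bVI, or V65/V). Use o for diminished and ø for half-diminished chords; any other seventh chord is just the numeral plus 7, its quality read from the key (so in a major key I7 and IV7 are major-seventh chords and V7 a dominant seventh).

I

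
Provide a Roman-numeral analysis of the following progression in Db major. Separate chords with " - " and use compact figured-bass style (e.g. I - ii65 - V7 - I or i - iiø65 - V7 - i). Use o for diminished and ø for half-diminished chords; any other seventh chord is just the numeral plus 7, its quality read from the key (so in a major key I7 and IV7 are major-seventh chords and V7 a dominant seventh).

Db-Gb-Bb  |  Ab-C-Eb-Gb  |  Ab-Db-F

IV64 - V7 - I64

Db-Gb-Bb: major triad on Gb = scale degree 4 → IV64.
Ab-C-Eb-Gb: root Ab is the dominant; dominant seventh chord there is V7.
Ab-Db-F: major triad on Db = scale degree 1 → I64.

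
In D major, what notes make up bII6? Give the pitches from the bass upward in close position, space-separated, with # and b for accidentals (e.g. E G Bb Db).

Scale degree 2 in D major is E; lowering it a half step gives Eb. bII6 is the Neapolitan sixth — a major triad on the lowered second degree, here in its customary first inversion.
So the chord is Eb-G-Bb.
With the 6 figure the chord is in first inversion; from the bass G upward in close position it reads G-Bb-Eb.

G Bb Eb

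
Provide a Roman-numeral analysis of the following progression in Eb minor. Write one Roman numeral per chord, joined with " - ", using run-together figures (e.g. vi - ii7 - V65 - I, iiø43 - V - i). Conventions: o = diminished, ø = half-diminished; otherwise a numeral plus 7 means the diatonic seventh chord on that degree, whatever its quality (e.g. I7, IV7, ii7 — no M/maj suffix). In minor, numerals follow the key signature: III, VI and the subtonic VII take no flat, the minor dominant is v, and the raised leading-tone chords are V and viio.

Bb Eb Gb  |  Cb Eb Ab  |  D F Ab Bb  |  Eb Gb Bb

Bb-Eb-Gb: minor triad on Eb = scale degree 1 → i64.
Cb-Eb-Ab: minor triad on Ab = scale degree 4 → iv6.
D-F-Ab-Bb: dominant seventh chord on Bb = scale degree 5 → V65.
Eb-Gb-Bb has root Eb, degree 1 in Eb minor, so i.

i64 - iv6 - V65 - i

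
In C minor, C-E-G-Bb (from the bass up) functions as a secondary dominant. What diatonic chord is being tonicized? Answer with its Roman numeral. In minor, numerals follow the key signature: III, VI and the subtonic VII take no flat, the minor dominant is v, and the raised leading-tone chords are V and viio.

iv

The chord is a dominant seventh chord on C.
A dominant resolves down a perfect fifth: C → F. In C minor, F is scale degree 4, i.e. iv.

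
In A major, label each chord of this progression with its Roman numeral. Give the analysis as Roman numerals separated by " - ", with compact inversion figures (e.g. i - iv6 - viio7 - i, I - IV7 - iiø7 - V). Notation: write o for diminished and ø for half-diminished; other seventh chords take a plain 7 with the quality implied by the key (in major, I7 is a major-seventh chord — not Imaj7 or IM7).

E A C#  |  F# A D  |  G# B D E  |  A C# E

E-A-C#: root A is the tonic; major triad there is I64.
F#-A-D: major triad on D = scale degree 4 → IV6.
G#-B-D-E: root E is the dominant; dominant seventh chord there is V65.
A-C#-E: root A is the tonic; major triad there is I.

I64 - IV6 - V65 - I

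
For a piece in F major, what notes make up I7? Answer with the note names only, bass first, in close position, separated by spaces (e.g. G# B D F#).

In F major, the tonic is F, and the diatonic chord built there is a major seventh chord.
Stacking thirds from F gives F-A-C-E.

F A C E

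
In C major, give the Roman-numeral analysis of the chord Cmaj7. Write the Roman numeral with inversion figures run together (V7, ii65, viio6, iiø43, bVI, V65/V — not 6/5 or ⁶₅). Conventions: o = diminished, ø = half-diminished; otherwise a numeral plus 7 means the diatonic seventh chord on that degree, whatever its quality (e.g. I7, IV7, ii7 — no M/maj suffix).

The pitches C-E-G-B form a major seventh chord rooted on C.
In C major, C is the tonic; the diatonic major seventh chord there is I7.

I7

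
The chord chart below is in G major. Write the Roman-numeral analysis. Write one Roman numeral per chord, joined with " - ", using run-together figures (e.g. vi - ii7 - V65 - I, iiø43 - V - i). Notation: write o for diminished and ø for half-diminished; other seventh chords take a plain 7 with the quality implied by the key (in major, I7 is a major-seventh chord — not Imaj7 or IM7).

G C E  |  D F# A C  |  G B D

IV64 - V7 - I

G-C-E: major triad on C = scale degree 4 → IV64.
D-F#-A-C: root D is the dominant; dominant seventh chord there is V7.
G-B-D has root G, degree 1 in G major, so I.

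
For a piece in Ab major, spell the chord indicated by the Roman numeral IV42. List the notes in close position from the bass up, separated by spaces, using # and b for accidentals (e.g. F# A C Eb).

C Db F Ab

In Ab major, the subdominant is Db, and the diatonic chord built there is a major seventh chord.
Stacking thirds from Db gives Db-F-Ab-C.
The figured bass 42 indicates third inversion, placing the seventh (C) in the bass: C-Db-F-Ab.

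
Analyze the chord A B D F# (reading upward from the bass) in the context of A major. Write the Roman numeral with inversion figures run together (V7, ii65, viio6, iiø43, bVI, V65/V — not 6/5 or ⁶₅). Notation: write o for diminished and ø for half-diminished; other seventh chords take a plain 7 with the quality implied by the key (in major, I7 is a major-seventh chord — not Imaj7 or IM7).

The pitches B-D-F#-A form a minor seventh chord rooted on B.
In A major, B is the supertonic; the diatonic minor seventh chord there is ii7.
With A in the bass the chord is in third inversion, so the figured bass is 42.

ii42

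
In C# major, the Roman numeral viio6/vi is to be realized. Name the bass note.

The applied chord viio6/vi is rooted on G##: G##-B#-D#.
The figure 6 means first inversion — the third is in the bass.

B#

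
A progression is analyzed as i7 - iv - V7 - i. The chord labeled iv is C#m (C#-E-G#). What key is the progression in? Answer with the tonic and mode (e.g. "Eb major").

The chord C#m is a minor triad rooted on C#; its label is iv.
Counting down 3 scale steps from C# places the tonic on G#; a minor triad on degree 4 is diatonic only in minor.

G# minor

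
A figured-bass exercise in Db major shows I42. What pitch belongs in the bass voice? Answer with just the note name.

C

I in Db major has root Db; the chord is Db-F-Ab-C.
The figure 42 means third inversion — the seventh is in the bass.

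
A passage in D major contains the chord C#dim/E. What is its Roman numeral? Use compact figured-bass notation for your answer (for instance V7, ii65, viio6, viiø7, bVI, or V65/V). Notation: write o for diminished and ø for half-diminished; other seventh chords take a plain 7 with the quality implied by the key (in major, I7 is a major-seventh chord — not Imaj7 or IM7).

The pitches C#-E-G form a diminished triad rooted on C#.
C# is scale degree 7 in D major, and a diminished triad on that degree is written viio.
With E in the bass the chord is in first inversion, so the figured bass is 6.

viio6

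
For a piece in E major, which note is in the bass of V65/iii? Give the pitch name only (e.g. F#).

The applied chord V65/iii is rooted on D#: D#-F##-A#-C#.
The figure 65 means first inversion — the third is in the bass.

F##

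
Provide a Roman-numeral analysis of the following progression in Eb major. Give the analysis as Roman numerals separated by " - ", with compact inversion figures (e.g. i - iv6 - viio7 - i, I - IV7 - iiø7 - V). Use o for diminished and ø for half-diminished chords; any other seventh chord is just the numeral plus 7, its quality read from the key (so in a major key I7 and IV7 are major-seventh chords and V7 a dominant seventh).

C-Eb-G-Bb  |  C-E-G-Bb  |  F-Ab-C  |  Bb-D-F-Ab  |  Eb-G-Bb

C-Eb-G-Bb: root C is the submediant; minor seventh chord there is vi7.
C-E-G-Bb: a dominant seventh chord on C, the applied dominant of ii → V7/ii.
F-Ab-C: root F is the supertonic; minor triad there is ii.
Bb-D-F-Ab: dominant seventh chord on Bb = scale degree 5 → V7.
Eb-G-Bb: root Eb is the tonic; major triad there is I.

vi7 - V7/ii - ii - V7 - I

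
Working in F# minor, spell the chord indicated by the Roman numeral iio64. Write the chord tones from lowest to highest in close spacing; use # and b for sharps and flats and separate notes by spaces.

In F# minor, the second degree is G#, and the diatonic chord built there is a diminished triad.
That chord is spelled G#-B-D.
The figured bass 64 indicates second inversion, placing the fifth (D) in the bass: D-G#-B.

D G# B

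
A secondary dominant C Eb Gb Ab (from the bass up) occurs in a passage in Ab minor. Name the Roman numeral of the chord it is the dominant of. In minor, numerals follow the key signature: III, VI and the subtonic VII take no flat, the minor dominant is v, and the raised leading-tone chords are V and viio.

iv

The chord is a dominant seventh chord on Ab.
A dominant resolves down a perfect fifth: Ab → Db. In Ab minor, Db is scale degree 4, i.e. iv.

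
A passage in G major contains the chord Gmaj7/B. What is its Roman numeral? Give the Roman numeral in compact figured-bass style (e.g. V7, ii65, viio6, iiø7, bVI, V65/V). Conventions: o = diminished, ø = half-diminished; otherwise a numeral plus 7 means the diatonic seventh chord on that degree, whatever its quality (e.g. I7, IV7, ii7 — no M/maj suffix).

I65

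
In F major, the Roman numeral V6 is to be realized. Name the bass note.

E

V in F major has root C; the chord is C-E-G.
The figure 6 means first inversion — the third is in the bass.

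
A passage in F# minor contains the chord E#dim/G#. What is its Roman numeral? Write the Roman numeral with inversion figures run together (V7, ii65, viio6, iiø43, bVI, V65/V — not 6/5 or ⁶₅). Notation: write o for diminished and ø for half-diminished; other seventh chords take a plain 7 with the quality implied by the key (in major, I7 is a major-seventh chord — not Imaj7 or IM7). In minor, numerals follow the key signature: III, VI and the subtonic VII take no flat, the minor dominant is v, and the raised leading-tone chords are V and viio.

viio6

The pitches E#-G#-B form a diminished triad rooted on E#.
E# is scale degree 7 in F# minor, and a diminished triad on that degree is written viio.
With G# in the bass the chord is in first inversion, so the figured bass is 6.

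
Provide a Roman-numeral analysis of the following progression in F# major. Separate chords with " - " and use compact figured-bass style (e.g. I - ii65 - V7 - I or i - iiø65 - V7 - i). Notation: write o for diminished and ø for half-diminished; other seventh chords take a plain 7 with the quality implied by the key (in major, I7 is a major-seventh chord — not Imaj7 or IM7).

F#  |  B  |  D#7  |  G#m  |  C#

I - IV - V7/ii - ii - V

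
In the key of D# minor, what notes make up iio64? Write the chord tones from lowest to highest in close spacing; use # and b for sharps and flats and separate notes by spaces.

B E# G#

In D# minor, the second degree is E#, and the diatonic chord built there is a diminished triad.
Stacking thirds from E# gives E#-G#-B.
The figured bass 64 indicates second inversion, placing the fifth (B) in the bass: B-E#-G#.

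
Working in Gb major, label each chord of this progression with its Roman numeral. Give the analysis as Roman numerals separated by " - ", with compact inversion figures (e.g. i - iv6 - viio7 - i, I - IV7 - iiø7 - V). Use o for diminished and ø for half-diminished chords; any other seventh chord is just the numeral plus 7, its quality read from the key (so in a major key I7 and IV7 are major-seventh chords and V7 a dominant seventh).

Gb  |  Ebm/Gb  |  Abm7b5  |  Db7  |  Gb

I - vi6 - iiø7 - V7 - I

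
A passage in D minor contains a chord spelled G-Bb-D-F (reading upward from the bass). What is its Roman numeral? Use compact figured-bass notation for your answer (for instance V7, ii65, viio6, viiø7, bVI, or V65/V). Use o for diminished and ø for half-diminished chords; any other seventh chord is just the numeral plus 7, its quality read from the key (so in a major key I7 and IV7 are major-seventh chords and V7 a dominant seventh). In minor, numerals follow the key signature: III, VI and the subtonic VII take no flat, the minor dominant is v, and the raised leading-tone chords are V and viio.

iv7

Stacked in thirds the chord is G-Bb-D-F: a minor seventh chord on G.
In D minor, G is the subdominant; the diatonic minor seventh chord there is iv7.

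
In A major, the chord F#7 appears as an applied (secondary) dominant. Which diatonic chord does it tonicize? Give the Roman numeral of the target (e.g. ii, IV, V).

The chord is a dominant seventh chord on F#.
A dominant resolves down a perfect fifth: F# → B. In A major, B is scale degree 2, i.e. ii.

ii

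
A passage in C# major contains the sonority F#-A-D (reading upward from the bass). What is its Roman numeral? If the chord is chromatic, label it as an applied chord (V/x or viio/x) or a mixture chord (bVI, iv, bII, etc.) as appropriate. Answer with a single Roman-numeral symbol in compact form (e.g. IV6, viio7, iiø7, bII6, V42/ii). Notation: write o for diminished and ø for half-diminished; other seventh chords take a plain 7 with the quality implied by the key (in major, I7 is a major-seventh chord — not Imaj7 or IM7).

bII6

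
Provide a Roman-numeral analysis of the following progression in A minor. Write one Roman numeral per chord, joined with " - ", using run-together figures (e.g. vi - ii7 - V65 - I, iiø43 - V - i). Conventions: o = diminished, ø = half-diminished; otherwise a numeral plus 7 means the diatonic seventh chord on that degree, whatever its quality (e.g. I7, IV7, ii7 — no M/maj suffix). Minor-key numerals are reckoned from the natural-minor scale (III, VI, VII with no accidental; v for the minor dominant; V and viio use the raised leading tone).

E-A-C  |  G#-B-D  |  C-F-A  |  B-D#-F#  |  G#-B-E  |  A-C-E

i64 - viio - VI64 - V/V - V6 - i

E-A-C: minor triad on A = scale degree 1 → i64.
G#-B-D: diminished triad on G# = scale degree 7 → viio.
C-F-A: major triad on F = scale degree 6 → VI64.
B-D#-F#: chromatic; B is V of V, so V/V.
G#-B-E has root E, degree 5 in A minor, so V6.
A-C-E has root A, degree 1 in A minor, so i.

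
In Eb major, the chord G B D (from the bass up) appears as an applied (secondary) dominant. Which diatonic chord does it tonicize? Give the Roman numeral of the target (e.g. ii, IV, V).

The chord is a major triad on G.
A dominant resolves down a perfect fifth: G → C. In Eb major, C is scale degree 6, i.e. vi.

vi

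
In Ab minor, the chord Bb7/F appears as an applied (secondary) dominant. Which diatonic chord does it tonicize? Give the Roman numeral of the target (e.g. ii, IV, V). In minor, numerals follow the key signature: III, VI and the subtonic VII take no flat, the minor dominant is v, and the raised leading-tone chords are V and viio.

V

The chord is a dominant seventh chord on Bb.
A dominant resolves down a perfect fifth: Bb → Eb. In Ab minor, Eb is scale degree 5, i.e. V.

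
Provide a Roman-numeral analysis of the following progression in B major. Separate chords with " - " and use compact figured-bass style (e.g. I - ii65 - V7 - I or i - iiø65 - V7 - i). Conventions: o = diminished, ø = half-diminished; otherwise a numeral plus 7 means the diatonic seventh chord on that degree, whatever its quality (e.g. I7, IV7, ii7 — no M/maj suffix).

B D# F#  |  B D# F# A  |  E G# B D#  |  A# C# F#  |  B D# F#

I - V7/IV - IV7 - V6 - I

B-D#-F#: major triad on B = scale degree 1 → I.
B-D#-F#-A: chromatic; B is V of IV, so V7/IV.
E-G#-B-D# has root E, degree 4 in B major, so IV7.
A#-C#-F#: major triad on F# = scale degree 5 → V6.
B-D#-F# has root B, degree 1 in B major, so I.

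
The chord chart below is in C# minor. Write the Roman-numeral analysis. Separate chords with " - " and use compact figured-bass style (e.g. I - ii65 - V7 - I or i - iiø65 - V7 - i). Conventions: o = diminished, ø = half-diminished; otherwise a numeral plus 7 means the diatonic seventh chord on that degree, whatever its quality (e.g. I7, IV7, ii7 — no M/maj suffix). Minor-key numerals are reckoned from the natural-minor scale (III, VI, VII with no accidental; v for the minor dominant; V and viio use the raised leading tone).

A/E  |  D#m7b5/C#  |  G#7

VI64 - iiø42 - V7

A/E: root A is the submediant; major triad there is VI64.
D#m7b5/C#: half-diminished seventh chord on D# = scale degree 2 → iiø42.
G#7: root G# is the dominant; dominant seventh chord there is V7.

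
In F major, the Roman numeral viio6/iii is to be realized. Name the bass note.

B

The applied chord viio6/iii is rooted on G#: G#-B-D.
The figure 6 means first inversion — the third is in the bass.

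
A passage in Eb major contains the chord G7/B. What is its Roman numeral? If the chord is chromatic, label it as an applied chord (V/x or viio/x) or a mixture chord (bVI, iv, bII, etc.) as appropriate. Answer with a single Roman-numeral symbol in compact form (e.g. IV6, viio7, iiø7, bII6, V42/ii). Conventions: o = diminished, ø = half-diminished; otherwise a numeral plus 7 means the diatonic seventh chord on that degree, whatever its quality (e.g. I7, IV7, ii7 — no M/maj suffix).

V65/vi

The pitches G-B-D-F form a dominant seventh chord rooted on G.
G is not a diatonic chord root with this quality in Eb major, but it lies a perfect fifth above C (vi), so the chord functions as an applied dominant of vi.
With B in the bass the chord is in first inversion, so the figured bass is 65.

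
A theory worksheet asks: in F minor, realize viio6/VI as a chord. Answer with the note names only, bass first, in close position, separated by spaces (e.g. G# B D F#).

Eb Gb C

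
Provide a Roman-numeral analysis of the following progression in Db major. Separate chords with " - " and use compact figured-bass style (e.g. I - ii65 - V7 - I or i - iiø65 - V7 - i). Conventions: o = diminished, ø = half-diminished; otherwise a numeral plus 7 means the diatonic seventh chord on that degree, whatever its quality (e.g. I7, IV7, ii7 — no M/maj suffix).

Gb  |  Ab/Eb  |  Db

IV - V64 - I

Gb: root Gb is the subdominant; major triad there is IV.
Ab/Eb: major triad on Ab = scale degree 5 → V64.
Db: root Db is the tonic; major triad there is I.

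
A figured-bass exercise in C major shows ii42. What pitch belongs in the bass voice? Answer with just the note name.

ii in C major has root D; the chord is D-F-A-C.
The figure 42 means third inversion — the seventh is in the bass.

C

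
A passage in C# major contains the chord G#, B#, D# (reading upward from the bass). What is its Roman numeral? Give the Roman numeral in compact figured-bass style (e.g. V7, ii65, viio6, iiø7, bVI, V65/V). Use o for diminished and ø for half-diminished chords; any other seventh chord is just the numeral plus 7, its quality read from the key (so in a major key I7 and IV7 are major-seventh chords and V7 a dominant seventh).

V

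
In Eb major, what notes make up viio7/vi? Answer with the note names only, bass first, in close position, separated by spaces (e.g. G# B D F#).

B D F Ab

The slash marks an applied leading-tone chord: viio of vi. In Eb major, vi is C, so the leading tone to it is B, a half step below.
Building a fully diminished seventh chord on B gives B-D-F-Ab.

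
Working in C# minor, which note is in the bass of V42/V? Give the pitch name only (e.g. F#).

The applied chord V42/V is rooted on D#: D#-F##-A#-C#.
The figure 42 means third inversion — the seventh is in the bass.

C#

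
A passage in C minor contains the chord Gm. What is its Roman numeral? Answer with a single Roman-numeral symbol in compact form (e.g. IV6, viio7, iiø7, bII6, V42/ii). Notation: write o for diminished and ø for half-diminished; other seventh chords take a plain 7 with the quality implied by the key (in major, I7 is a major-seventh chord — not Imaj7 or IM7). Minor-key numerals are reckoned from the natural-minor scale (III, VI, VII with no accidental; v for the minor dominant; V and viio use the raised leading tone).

The pitches G-Bb-D form a minor triad rooted on G.
G is scale degree 5 in C minor, and a minor triad on that degree is written v.

v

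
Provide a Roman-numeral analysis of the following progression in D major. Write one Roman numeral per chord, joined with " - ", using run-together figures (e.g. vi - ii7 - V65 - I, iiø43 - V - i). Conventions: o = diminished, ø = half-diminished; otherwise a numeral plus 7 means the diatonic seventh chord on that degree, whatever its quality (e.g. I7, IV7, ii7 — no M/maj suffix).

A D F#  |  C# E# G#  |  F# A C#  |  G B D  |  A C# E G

I64 - V/iii - iii - IV - V7

A-D-F#: root D is the tonic; major triad there is I64.
C#-E#-G#: chromatic; C# is V of iii, so V/iii.
F#-A-C# has root F#, degree 3 in D major, so iii.
G-B-D has root G, degree 4 in D major, so IV.
A-C#-E-G: dominant seventh chord on A = scale degree 5 → V7.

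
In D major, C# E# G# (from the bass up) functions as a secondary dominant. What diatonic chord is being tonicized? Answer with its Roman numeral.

The chord is a major triad on C#.
A dominant resolves down a perfect fifth: C# → F#. In D major, F# is scale degree 3, i.e. iii.

iii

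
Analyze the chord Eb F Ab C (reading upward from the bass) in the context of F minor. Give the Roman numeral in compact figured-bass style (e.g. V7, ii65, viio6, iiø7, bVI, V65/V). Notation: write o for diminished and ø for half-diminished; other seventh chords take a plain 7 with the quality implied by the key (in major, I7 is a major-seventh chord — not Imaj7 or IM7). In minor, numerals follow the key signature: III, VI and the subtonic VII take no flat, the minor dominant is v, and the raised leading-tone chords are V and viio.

i42

The pitches F-Ab-C-Eb form a minor seventh chord rooted on F.
F is scale degree 1 in F minor, and a minor seventh chord on that degree is written i7.
With Eb in the bass the chord is in third inversion, so the figured bass is 42.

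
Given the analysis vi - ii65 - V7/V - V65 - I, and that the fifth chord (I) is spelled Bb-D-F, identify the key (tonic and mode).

I is given as Bb-D-F — a major triad with root Bb.
If Bb is scale degree 1 and the mode makes that degree carry a major triad, the tonic is Bb and the mode is major.

Bb major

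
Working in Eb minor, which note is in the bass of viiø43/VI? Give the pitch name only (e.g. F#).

Fb

The applied chord viiø43/VI is rooted on Bb: Bb-Db-Fb-Ab.
The figure 43 means second inversion — the fifth is in the bass.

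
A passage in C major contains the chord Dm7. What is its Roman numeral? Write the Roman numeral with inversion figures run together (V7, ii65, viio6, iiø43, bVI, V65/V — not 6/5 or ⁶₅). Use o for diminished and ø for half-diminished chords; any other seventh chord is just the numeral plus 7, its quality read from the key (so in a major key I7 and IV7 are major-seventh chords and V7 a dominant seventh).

Stacked in thirds the chord is D-F-A-C: a minor seventh chord on D.
In C major, D is the supertonic; the diatonic minor seventh chord there is ii7.

ii7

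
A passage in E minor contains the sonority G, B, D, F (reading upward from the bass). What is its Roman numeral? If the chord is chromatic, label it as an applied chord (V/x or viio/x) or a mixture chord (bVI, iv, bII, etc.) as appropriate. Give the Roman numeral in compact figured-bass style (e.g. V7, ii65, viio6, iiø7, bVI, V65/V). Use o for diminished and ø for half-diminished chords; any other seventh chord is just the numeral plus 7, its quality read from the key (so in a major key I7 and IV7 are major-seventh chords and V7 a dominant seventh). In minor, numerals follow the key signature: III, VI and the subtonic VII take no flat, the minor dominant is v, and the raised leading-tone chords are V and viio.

The pitches G-B-D-F form a dominant seventh chord rooted on G.
G is not a diatonic chord root with this quality in E minor, but it lies a perfect fifth above C (VI), so the chord functions as an applied dominant of VI.

V7/VI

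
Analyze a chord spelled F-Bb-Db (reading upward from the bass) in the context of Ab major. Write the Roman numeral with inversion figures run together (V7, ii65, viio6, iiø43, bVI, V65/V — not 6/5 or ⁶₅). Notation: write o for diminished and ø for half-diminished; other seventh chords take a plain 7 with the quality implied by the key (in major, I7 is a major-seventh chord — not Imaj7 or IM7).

ii64

The pitches Bb-Db-F form a minor triad rooted on Bb.
Bb is scale degree 2 in Ab major, and a minor triad on that degree is written ii.
With F in the bass the chord is in second inversion, so the figured bass is 64.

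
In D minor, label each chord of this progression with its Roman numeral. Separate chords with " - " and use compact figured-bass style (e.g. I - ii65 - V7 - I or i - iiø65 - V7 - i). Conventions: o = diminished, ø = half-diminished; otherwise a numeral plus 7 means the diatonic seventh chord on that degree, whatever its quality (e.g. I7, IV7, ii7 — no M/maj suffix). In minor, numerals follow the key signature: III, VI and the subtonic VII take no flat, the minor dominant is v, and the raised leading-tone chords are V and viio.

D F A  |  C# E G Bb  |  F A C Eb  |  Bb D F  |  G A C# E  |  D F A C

D-F-A: minor triad on D = scale degree 1 → i.
C#-E-G-Bb has root C#, degree 7 in D minor, so viio7.
F-A-C-Eb: a dominant seventh chord on F, the applied dominant of VI → V7/VI.
Bb-D-F: root Bb is the submediant; major triad there is VI.
G-A-C#-E: root A is the dominant; dominant seventh chord there is V42.
D-F-A-C has root D, degree 1 in D minor, so i7.

i - viio7 - V7/VI - VI - V42 - i7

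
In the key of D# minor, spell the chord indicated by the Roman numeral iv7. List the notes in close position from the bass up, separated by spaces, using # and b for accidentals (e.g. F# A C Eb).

G# B D# F#

In D# minor, the subdominant is G#, and the diatonic chord built there is a minor seventh chord.
That chord is spelled G#-B-D#-F#.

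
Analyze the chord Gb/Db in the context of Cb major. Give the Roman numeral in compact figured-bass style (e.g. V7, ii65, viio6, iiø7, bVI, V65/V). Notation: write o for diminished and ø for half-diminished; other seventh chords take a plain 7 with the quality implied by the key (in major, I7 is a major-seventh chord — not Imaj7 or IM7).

V64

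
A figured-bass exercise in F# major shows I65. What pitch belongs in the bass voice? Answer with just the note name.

I in F# major has root F#; the chord is F#-A#-C#-E#.
The figure 65 means first inversion — the third is in the bass.

A#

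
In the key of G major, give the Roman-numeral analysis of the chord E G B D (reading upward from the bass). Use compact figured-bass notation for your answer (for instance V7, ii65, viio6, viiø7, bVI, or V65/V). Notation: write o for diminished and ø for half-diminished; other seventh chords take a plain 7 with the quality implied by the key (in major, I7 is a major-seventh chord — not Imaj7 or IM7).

The pitches E-G-B-D form a minor seventh chord rooted on E.
E is scale degree 6 in G major, and a minor seventh chord on that degree is written vi7.

vi7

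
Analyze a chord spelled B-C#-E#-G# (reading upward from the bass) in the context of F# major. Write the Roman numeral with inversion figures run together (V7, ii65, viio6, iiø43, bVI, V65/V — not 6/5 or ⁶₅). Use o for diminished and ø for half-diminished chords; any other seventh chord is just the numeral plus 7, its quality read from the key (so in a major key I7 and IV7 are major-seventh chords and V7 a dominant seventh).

Stacked in thirds the chord is C#-E#-G#-B: a dominant seventh chord on C#.
C# is scale degree 5 in F# major, and a dominant seventh chord on that degree is written V7.
With B in the bass the chord is in third inversion, so the figured bass is 42.

V42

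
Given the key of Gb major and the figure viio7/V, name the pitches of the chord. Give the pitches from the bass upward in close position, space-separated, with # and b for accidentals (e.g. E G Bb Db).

C Eb Gb Bbb

viio7/V is a secondary leading-tone chord. The target V is Db in Gb major; the applied chord is rooted a semitone below, on C.
Building a fully diminished seventh chord on C gives C-Eb-Gb-Bbb.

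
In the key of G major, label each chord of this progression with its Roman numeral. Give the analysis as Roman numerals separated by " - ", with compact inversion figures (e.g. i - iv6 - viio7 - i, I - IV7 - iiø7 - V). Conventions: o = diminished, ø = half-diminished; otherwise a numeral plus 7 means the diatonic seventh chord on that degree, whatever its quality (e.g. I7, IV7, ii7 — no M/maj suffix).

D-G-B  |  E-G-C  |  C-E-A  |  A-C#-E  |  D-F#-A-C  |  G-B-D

I64 - IV6 - ii6 - V/V - V7 - I

D-G-B: major triad on G = scale degree 1 → I64.
E-G-C has root C, degree 4 in G major, so IV6.
C-E-A has root A, degree 2 in G major, so ii6.
A-C#-E: chromatic; A is V of V, so V/V.
D-F#-A-C has root D, degree 5 in G major, so V7.
G-B-D: major triad on G = scale degree 1 → I.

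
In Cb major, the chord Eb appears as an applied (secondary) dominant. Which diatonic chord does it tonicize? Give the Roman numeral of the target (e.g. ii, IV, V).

vi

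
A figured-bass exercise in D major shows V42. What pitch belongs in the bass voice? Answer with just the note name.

V in D major has root A; the chord is A-C#-E-G.
The figure 42 means third inversion — the seventh is in the bass.

G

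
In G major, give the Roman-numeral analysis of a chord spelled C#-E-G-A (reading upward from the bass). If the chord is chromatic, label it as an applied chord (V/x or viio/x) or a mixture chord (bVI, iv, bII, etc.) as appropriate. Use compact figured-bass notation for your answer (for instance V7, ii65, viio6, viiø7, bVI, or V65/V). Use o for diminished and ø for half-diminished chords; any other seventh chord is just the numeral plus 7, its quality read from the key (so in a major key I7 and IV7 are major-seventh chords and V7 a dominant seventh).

V65/V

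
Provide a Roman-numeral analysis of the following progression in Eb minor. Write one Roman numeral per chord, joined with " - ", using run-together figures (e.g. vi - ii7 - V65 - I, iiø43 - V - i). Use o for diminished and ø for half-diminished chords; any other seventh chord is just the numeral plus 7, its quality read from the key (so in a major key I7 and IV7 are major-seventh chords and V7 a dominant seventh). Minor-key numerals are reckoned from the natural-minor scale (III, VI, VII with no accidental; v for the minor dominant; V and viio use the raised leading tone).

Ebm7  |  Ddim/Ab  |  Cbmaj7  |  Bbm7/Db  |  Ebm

i7 - viio64 - VI7 - v65 - i

Ebm7: root Eb is the tonic; minor seventh chord there is i7.
Ddim/Ab has root D, degree 7 in Eb minor, so viio64.
Cbmaj7: major seventh chord on Cb = scale degree 6 → VI7.
Bbm7/Db has root Bb, degree 5 in Eb minor, so v65.
Ebm has root Eb, degree 1 in Eb minor, so i.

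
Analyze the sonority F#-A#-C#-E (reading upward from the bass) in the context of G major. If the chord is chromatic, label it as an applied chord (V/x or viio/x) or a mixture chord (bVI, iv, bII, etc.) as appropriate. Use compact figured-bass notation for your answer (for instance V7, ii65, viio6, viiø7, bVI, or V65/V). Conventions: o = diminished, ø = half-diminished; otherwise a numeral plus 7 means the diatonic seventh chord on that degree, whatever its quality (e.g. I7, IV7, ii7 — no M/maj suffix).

Stacked in thirds the chord is F#-A#-C#-E: a dominant seventh chord on F#.
F# is not a diatonic chord root with this quality in G major, but it lies a perfect fifth above B (iii), so the chord functions as an applied dominant of iii.

V7/iii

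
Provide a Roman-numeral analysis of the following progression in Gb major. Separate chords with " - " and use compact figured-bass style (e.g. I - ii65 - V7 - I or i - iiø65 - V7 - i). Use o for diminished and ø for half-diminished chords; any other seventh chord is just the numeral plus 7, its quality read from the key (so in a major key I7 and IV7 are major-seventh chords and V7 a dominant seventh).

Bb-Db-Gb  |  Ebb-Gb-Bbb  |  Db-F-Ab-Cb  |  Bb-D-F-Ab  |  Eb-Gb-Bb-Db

Bb-Db-Gb: major triad on Gb = scale degree 1 → I6.
Ebb-Gb-Bbb: Ebb with this quality isn't in the key; it's bVI, borrowed from the parallel minor.
Db-F-Ab-Cb: root Db is the dominant; dominant seventh chord there is V7.
Bb-D-F-Ab: a dominant seventh chord on Bb, the applied dominant of vi → V7/vi.
Eb-Gb-Bb-Db: root Eb is the submediant; minor seventh chord there is vi7.

I6 - bVI - V7 - V7/vi - vi7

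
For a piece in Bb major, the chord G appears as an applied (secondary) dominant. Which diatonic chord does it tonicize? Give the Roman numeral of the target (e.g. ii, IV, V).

ii

The chord is a major triad on G.
A dominant resolves down a perfect fifth: G → C. In Bb major, C is scale degree 2, i.e. ii.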